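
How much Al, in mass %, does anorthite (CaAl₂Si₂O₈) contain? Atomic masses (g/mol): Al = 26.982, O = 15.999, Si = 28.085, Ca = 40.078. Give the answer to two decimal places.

Formula mass = 1×40.078 + 2×26.982 + 2×28.085 + 8×15.999 = 278.204 g/mol, of which 53.964 g is Al.
So Al makes up 53.964/278.204 = 0.1940 of the mass, i.e. 19.40%.

19.40 mass %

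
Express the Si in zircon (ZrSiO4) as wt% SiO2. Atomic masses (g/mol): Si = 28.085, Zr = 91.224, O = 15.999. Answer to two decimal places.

Formula mass = 183.305 g/mol.
1 Si → 1.0000 mol SiO2 per formula unit; M(SiO2) = 60.083, so SiO2 mass = 60.083 g.
60.083/183.305 × 100 = 32.78 wt%.

32.78 wt%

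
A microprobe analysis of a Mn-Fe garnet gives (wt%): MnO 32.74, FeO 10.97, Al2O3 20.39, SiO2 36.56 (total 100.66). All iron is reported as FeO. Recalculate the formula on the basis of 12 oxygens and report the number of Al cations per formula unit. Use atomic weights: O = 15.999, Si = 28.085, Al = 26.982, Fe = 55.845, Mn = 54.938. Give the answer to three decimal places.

MnO: 32.74/70.937 = 0.46154 mol → 0.46154 mol Mn, 0.46154 mol O.
FeO: 10.97/71.844 = 0.15269 mol → 0.15269 mol Fe, 0.15269 mol O.
Al2O3: 20.39/101.961 = 0.19998 mol → 0.39996 mol Al, 0.59994 mol O.
SiO2: 36.56/60.083 = 0.60849 mol → 0.60849 mol Si, 1.21698 mol O.
Total oxygen = 2.43115 mol. Normalization factor = 12/2.43115 = 4.93594.
Al per 12 O = 0.39996 × 4.93594 = 1.974.

1.974 Al apfu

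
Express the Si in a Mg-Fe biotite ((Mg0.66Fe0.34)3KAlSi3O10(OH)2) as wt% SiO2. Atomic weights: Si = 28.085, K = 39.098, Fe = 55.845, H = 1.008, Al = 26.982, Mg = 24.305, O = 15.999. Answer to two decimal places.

Molar mass of (Mg0.66Fe0.34)3KAlSi3O10(OH)2 = 1.98·24.305 + 1.02·55.845 + 1·39.098 + 1·26.982 + 3·28.085 + 12·15.999 + 2·1.008 = 449.425 g/mol.
Each formula unit contains 3 Si, equivalent to 3/1 = 3.0000 mol SiO2.
M(SiO2) = 1×28.085 + 2×15.999 = 60.083 g/mol.
Mass of SiO2 per formula unit = 3.0000 × 60.083 = 180.249 g.
SiO2 wt% = 180.249 / 449.425 × 100 = 40.11%.

40.11 wt%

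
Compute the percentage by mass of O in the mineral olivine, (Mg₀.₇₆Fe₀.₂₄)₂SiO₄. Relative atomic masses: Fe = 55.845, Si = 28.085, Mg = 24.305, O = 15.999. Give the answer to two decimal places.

41.07 wt%

Formula mass = 1.52·24.305 + 0.48·55.845 + 1·28.085 + 4·15.999 = 155.830 g/mol, of which 63.996 g is O.
So O makes up 63.996/155.830 = 0.4107 of the mass, i.e. 41.07%.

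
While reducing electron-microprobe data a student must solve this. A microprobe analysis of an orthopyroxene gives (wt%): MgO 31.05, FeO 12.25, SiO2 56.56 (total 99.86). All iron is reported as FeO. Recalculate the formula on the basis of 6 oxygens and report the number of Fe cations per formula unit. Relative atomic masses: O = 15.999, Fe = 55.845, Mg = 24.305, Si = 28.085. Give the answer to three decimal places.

0.362 Fe apfu

31.05 wt% MgO ÷ 40.304 g/mol = 0.77039 mol, giving 0.77039 Mg and 0.77039 O.
12.25 wt% FeO ÷ 71.844 g/mol = 0.17051 mol, giving 0.17051 Fe and 0.17051 O.
56.56 wt% SiO2 ÷ 60.083 g/mol = 0.94136 mol, giving 0.94136 Si and 1.88272 O.
Oxygen sums to 2.82362; scaling by 6/2.82362 = 2.12493 puts the formula on 6 O.
Fe: 0.17051 × 2.12493 = 0.362 atoms per formula unit.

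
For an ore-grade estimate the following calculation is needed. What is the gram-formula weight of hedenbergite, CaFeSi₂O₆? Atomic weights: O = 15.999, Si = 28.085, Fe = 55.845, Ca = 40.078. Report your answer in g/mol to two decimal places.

248.09 g/mol

M = 1*40.078 + 1*55.845 + 2*28.085 + 6*15.999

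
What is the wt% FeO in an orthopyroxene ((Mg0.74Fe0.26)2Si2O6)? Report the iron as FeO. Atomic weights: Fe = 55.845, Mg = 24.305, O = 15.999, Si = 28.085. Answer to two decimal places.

17.20 wt%

Formula mass = 217.175 g/mol.
0.52 Fe → 0.5200 mol FeO per formula unit; M(FeO) = 71.844, so FeO mass = 37.359 g.
37.359/217.175 × 100 = 17.20 wt%.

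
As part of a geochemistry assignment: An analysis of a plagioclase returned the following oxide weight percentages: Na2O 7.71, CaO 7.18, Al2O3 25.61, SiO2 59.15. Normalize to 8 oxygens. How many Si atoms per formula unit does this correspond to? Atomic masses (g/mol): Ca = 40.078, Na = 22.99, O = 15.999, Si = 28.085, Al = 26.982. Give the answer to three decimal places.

Na2O (M=61.979): mol = 0.12440; Na = 0.24880, O = 0.12440.
CaO (M=56.077): mol = 0.12804; Ca = 0.12804, O = 0.12804.
Al2O3 (M=101.961): mol = 0.25117; Al = 0.50234, O = 0.75351.
SiO2 (M=60.083): mol = 0.98447; Si = 0.98447, O = 1.96894.
ΣO = 2.97489; factor = 8/ΣO = 2.68918.
Si apfu = 0.98447 × 2.68918 = 2.647.

2.647 Si apfu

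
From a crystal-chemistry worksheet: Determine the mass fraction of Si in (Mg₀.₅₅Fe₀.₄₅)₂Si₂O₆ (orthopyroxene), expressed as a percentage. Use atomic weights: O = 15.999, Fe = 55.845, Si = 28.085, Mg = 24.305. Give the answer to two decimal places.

Molar mass of (Mg₀.₅₅Fe₀.₄₅)₂Si₂O₆: 1.10·24.305 + 0.90·55.845 + 2·28.085 + 6·15.999 = 229.160 g/mol.
Mass of Si per formula unit: 2 × 28.085 = 56.170 g.
Weight fraction Si = 56.170 / 229.160 = 0.2451.

24.51 mass %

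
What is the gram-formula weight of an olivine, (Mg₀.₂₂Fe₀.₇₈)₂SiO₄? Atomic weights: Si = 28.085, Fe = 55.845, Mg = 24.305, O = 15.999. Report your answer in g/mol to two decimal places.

M = 0.44×24.305 + 1.56×55.845 + 1×28.085 + 4×15.999

189.89 g/mol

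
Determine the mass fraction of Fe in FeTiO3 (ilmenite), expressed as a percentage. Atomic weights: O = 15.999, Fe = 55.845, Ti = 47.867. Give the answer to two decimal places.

M(FeTiO3) = 151.709 g/mol.
Fe contributes 1 × 55.845 = 55.845 g per mole.
55.845/151.709 = 0.3681 → 36.81%.

36.81 mass %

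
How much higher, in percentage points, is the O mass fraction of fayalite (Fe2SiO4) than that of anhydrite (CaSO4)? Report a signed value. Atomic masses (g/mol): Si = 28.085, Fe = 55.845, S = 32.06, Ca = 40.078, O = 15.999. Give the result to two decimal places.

First mineral: 63.996 g O in 203.771 g formula = 31.41 wt% O.
Second mineral: 63.996 g O in 136.134 g formula = 47.01 wt% O.
31.41% − 47.01% gives a difference of -15.60 percentage points.

-15.60 percentage points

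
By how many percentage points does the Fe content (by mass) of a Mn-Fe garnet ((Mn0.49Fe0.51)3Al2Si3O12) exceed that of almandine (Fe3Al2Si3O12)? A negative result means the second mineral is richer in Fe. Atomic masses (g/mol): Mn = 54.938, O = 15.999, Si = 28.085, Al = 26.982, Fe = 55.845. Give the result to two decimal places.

First mineral: 85.443 g Fe in 496.409 g formula = 17.21 wt% Fe.
Second mineral: 167.535 g Fe in 497.742 g formula = 33.66 wt% Fe.
17.21% − 33.66% gives a difference of -16.45 percentage points.

-16.45 percentage points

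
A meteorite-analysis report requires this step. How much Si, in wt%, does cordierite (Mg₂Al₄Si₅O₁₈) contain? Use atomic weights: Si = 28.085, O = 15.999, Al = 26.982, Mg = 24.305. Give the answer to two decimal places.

M(Mg₂Al₄Si₅O₁₈) = 584.945 g/mol.
Si contributes 5 × 28.085 = 140.425 g per mole.
140.425/584.945 = 0.2401 → 24.01%.

24.01 wt%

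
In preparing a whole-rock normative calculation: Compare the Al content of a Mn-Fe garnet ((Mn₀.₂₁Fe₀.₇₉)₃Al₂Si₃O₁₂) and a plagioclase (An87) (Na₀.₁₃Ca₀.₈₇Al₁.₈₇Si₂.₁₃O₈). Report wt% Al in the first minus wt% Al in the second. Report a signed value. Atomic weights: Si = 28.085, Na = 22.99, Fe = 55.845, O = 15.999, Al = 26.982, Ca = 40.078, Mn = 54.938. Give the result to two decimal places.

-7.42 percentage points

Al in (Mn₀.₂₁Fe₀.₇₉)₃Al₂Si₃O₁₂: molar mass 497.171 g/mol; 2×26.982 = 53.964 g → 10.85 wt%.
Al in Na₀.₁₃Ca₀.₈₇Al₁.₈₇Si₂.₁₃O₈: molar mass 276.126 g/mol; 1.87×26.982 = 50.456 g → 18.27 wt%.
Difference = 10.85 − 18.27 = -7.42 percentage points.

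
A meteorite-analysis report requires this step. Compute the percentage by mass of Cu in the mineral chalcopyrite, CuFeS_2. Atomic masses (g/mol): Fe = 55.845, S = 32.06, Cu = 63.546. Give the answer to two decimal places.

34.63 wt%

Molar mass of CuFeS_2: 1*63.546 + 1*55.845 + 2*32.06 = 183.511 g/mol.
Mass of Cu per formula unit: 1 × 63.546 = 63.546 g.
Weight fraction Cu = 63.546 / 183.511 = 0.3463.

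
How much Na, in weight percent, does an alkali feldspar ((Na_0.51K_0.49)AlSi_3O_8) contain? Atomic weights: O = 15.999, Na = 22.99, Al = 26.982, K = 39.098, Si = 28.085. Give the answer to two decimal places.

Formula mass = 0.51*22.99 + 0.49*39.098 + 1*26.982 + 3*28.085 + 8*15.999 = 270.112 g/mol, of which 11.725 g is Na.
So Na makes up 11.725/270.112 = 0.0434 of the mass, i.e. 4.34%.

4.34 weight percent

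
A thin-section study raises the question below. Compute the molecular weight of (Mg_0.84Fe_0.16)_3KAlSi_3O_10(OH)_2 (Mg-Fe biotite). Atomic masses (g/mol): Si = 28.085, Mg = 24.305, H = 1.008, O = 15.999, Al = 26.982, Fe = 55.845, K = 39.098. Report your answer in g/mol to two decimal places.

432.39 g/mol

The formula mass is the sum 2.52×24.305 + 0.48×55.845 + 1×39.098 + 1×26.982 + 3×28.085 + 12×15.999 + 2×1.008.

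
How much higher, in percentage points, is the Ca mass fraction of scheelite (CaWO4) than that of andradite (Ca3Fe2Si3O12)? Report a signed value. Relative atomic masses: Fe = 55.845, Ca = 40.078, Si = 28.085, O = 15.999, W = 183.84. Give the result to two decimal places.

Ca in CaWO4: molar mass 287.914 g/mol; 1×40.078 = 40.078 g → 13.92 wt%.
Ca in Ca3Fe2Si3O12: molar mass 508.167 g/mol; 3×40.078 = 120.234 g → 23.66 wt%.
Difference = 13.92 − 23.66 = -9.74 percentage points.

-9.74 percentage points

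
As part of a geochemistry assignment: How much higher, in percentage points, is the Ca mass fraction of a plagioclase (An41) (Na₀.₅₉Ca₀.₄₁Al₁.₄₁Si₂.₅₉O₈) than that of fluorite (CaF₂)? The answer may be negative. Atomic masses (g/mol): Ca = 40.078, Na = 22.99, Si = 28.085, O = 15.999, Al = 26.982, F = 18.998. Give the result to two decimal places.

-45.22 percentage points

Ca in Na₀.₅₉Ca₀.₄₁Al₁.₄₁Si₂.₅₉O₈: molar mass 268.773 g/mol; 0.41×40.078 = 16.432 g → 6.11 wt%.
Ca in CaF₂: molar mass 78.074 g/mol; 1×40.078 = 40.078 g → 51.33 wt%.
Difference = 6.11 − 51.33 = -45.22 percentage points.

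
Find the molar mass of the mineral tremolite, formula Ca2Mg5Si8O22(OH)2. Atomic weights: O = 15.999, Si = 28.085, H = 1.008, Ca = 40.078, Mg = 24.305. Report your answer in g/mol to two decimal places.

The formula mass is the sum 2(40.078) + 5(24.305) + 8(28.085) + 24(15.999) + 2(1.008).

812.35 g/mol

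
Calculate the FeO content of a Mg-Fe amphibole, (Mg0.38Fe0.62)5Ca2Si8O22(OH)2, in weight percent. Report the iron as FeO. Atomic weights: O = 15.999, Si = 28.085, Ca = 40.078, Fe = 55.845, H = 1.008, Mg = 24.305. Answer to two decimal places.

Molar mass of (Mg0.38Fe0.62)5Ca2Si8O22(OH)2 = 1.90×24.305 + 3.10×55.845 + 2×40.078 + 8×28.085 + 24×15.999 + 2×1.008 = 910.127 g/mol.
Each formula unit contains 3.10 Fe, equivalent to 3.10/1 = 3.1000 mol FeO.
M(FeO) = 1×55.845 + 1×15.999 = 71.844 g/mol.
Mass of FeO per formula unit = 3.1000 × 71.844 = 222.716 g.
FeO wt% = 222.716 / 910.127 × 100 = 24.47%.

24.47 wt%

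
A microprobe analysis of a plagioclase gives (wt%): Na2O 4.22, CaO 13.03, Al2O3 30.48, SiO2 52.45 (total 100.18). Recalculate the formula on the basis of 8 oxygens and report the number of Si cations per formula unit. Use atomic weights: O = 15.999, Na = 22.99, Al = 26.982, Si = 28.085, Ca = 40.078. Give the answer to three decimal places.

2.373 Si apfu

4.22 wt% Na2O ÷ 61.979 g/mol = 0.06809 mol, giving 0.13618 Na and 0.06809 O.
13.03 wt% CaO ÷ 56.077 g/mol = 0.23236 mol, giving 0.23236 Ca and 0.23236 O.
30.48 wt% Al2O3 ÷ 101.961 g/mol = 0.29894 mol, giving 0.59788 Al and 0.89682 O.
52.45 wt% SiO2 ÷ 60.083 g/mol = 0.87296 mol, giving 0.87296 Si and 1.74592 O.
Oxygen sums to 2.94319; scaling by 8/2.94319 = 2.71814 puts the formula on 8 O.
Si: 0.87296 × 2.71814 = 2.373 atoms per formula unit.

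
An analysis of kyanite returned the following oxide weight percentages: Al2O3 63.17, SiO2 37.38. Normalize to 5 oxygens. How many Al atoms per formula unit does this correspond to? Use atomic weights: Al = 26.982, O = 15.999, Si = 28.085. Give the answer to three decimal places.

1.997 Al apfu

63.17 wt% Al2O3 ÷ 101.961 g/mol = 0.61955 mol, giving 1.23910 Al and 1.85865 O.
37.38 wt% SiO2 ÷ 60.083 g/mol = 0.62214 mol, giving 0.62214 Si and 1.24428 O.
Oxygen sums to 3.10293; scaling by 5/3.10293 = 1.61138 puts the formula on 5 O.
Al: 1.23910 × 1.61138 = 1.997 atoms per formula unit.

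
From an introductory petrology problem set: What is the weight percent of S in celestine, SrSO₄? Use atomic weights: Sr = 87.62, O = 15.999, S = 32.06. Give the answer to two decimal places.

17.45 weight percent

Molar mass of SrSO₄: 1·87.62 + 1·32.06 + 4·15.999 = 183.676 g/mol.
Mass of S per formula unit: 1 × 32.06 = 32.060 g.
Weight fraction S = 32.060 / 183.676 = 0.1745.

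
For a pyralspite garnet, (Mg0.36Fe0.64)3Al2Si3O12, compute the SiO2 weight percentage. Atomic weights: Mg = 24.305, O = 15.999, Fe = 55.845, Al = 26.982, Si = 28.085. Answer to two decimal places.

Molar mass of (Mg0.36Fe0.64)3Al2Si3O12 = 1.08·24.305 + 1.92·55.845 + 2·26.982 + 3·28.085 + 12·15.999 = 463.679 g/mol.
Each formula unit contains 3 Si, equivalent to 3/1 = 3.0000 mol SiO2.
M(SiO2) = 1×28.085 + 2×15.999 = 60.083 g/mol.
Mass of SiO2 per formula unit = 3.0000 × 60.083 = 180.249 g.
SiO2 wt% = 180.249 / 463.679 × 100 = 38.87%.

38.87 wt%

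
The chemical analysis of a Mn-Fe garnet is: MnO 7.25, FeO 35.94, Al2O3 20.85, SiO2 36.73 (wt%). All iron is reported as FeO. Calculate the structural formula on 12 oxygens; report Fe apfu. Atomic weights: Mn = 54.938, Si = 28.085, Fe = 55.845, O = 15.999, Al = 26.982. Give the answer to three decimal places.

MnO (M=70.937): mol = 0.10220; Mn = 0.10220, O = 0.10220.
FeO (M=71.844): mol = 0.50025; Fe = 0.50025, O = 0.50025.
Al2O3 (M=101.961): mol = 0.20449; Al = 0.40898, O = 0.61347.
SiO2 (M=60.083): mol = 0.61132; Si = 0.61132, O = 1.22264.
ΣO = 2.43856; factor = 12/ΣO = 4.92094.
Fe apfu = 0.50025 × 4.92094 = 2.462.

2.462 Fe apfu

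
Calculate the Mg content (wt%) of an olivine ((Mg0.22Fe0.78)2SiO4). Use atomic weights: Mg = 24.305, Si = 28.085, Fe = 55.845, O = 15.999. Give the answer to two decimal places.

5.63 wt%

Formula mass = 0.44·24.305 + 1.56·55.845 + 1·28.085 + 4·15.999 = 189.893 g/mol, of which 10.694 g is Mg.
So Mg makes up 10.694/189.893 = 0.0563 of the mass, i.e. 5.63%.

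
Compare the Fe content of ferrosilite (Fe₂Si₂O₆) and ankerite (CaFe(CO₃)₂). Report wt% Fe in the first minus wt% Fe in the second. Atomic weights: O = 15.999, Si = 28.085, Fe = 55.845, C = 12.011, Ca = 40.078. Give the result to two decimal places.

First mineral: 111.690 g Fe in 263.854 g formula = 42.33 wt% Fe.
Second mineral: 55.845 g Fe in 215.939 g formula = 25.86 wt% Fe.
42.33% − 25.86% gives a difference of 16.47 percentage points.

16.47 percentage points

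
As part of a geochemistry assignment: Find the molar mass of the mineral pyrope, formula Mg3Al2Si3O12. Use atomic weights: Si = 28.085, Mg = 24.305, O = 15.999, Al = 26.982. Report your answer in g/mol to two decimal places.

403.12 g/mol

The formula mass is the sum 3*24.305 + 2*26.982 + 3*28.085 + 12*15.999.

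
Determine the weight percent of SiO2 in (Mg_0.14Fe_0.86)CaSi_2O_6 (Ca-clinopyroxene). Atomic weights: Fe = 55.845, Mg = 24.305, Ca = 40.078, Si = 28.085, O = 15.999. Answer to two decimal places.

Molar mass of (Mg_0.14Fe_0.86)CaSi_2O_6 = 0.14·24.305 + 0.86·55.845 + 1·40.078 + 2·28.085 + 6·15.999 = 243.671 g/mol.
Each formula unit contains 2 Si, equivalent to 2/1 = 2.0000 mol SiO2.
M(SiO2) = 1×28.085 + 2×15.999 = 60.083 g/mol.
Mass of SiO2 per formula unit = 2.0000 × 60.083 = 120.166 g.
SiO2 wt% = 120.166 / 243.671 × 100 = 49.31%.

49.31 wt%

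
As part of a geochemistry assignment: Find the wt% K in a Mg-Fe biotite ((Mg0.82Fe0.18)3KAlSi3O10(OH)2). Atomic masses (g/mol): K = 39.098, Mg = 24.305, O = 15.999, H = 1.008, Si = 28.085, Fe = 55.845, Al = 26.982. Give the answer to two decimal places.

M((Mg0.82Fe0.18)3KAlSi3O10(OH)2) = 434.286 g/mol.
K contributes 1 × 39.098 = 39.098 g per mole.
39.098/434.286 = 0.0900 → 9.00%.

9.00 mass %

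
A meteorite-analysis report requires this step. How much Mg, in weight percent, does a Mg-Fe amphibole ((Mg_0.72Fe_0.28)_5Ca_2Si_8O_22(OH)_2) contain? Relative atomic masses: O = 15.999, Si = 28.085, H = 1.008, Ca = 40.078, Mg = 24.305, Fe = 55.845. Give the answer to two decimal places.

Formula mass = 3.60×24.305 + 1.40×55.845 + 2×40.078 + 8×28.085 + 24×15.999 + 2×1.008 = 856.509 g/mol, of which 87.498 g is Mg.
So Mg makes up 87.498/856.509 = 0.1022 of the mass, i.e. 10.22%.

10.22 weight percent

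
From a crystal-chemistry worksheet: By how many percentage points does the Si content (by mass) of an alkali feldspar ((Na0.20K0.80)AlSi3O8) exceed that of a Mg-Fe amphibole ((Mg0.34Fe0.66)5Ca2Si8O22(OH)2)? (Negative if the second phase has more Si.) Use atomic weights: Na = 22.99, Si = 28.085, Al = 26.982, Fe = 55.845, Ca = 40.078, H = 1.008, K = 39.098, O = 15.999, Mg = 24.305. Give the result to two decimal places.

6.11 percentage points

First mineral: 84.255 g Si in 275.105 g formula = 30.63 wt% Si.
Second mineral: 224.680 g Si in 916.435 g formula = 24.52 wt% Si.
30.63% − 24.52% gives a difference of 6.11 percentage points.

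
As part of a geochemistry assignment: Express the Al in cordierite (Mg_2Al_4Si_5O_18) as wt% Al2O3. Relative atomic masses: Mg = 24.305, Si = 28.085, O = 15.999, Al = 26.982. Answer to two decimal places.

34.86 wt%

Molar mass of Mg_2Al_4Si_5O_18 = 2*24.305 + 4*26.982 + 5*28.085 + 18*15.999 = 584.945 g/mol.
Each formula unit contains 4 Al, equivalent to 4/2 = 2.0000 mol Al2O3.
M(Al2O3) = 2×26.982 + 3×15.999 = 101.961 g/mol.
Mass of Al2O3 per formula unit = 2.0000 × 101.961 = 203.922 g.
Al2O3 wt% = 203.922 / 584.945 × 100 = 34.86%.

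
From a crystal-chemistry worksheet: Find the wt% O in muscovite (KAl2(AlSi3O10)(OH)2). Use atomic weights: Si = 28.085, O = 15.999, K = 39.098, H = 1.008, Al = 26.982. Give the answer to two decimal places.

48.20 weight percent

Molar mass of KAl2(AlSi3O10)(OH)2: 1·39.098 + 3·26.982 + 3·28.085 + 12·15.999 + 2·1.008 = 398.303 g/mol.
Mass of O per formula unit: 12 × 15.999 = 191.988 g.
Weight fraction O = 191.988 / 398.303 = 0.4820.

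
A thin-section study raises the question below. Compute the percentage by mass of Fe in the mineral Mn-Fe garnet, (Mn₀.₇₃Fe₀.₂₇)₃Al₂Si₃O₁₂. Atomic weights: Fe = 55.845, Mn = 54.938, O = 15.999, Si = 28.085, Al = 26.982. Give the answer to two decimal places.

9.12 wt%

Formula mass = 2.19*54.938 + 0.81*55.845 + 2*26.982 + 3*28.085 + 12*15.999 = 495.756 g/mol, of which 45.234 g is Fe.
So Fe makes up 45.234/495.756 = 0.0912 of the mass, i.e. 9.12%.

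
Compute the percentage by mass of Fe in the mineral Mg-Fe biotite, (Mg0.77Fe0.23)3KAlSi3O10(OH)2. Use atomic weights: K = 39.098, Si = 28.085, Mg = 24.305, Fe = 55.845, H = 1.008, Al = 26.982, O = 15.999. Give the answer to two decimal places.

8.78 wt%

Formula mass = 2.31·24.305 + 0.69·55.845 + 1·39.098 + 1·26.982 + 3·28.085 + 12·15.999 + 2·1.008 = 439.017 g/mol, of which 38.533 g is Fe.
So Fe makes up 38.533/439.017 = 0.0878 of the mass, i.e. 8.78%.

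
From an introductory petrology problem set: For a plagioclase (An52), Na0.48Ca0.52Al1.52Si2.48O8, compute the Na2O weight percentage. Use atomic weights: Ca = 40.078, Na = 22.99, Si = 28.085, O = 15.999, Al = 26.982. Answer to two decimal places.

5.50 wt%

Molar mass of Na0.48Ca0.52Al1.52Si2.48O8 = 0.48×22.99 + 0.52×40.078 + 1.52×26.982 + 2.48×28.085 + 8×15.999 = 270.531 g/mol.
Each formula unit contains 0.48 Na, equivalent to 0.48/2 = 0.2400 mol Na2O.
M(Na2O) = 2×22.99 + 1×15.999 = 61.979 g/mol.
Mass of Na2O per formula unit = 0.2400 × 61.979 = 14.875 g.
Na2O wt% = 14.875 / 270.531 × 100 = 5.50%.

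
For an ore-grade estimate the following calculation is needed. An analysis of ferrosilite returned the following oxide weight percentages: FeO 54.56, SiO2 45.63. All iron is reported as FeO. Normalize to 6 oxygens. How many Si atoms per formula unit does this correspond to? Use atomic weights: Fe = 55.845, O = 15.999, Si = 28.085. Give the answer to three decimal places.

2.000 Si apfu

FeO (M=71.844): mol = 0.75942; Fe = 0.75942, O = 0.75942.
SiO2 (M=60.083): mol = 0.75945; Si = 0.75945, O = 1.51890.
ΣO = 2.27832; factor = 6/ΣO = 2.63352.
Si apfu = 0.75945 × 2.63352 = 2.000.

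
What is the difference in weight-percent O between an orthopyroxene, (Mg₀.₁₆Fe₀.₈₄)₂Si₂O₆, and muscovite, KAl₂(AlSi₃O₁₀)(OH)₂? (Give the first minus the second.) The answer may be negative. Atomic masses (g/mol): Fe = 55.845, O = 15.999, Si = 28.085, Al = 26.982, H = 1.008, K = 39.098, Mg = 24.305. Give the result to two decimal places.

-10.37 percentage points

O in (Mg₀.₁₆Fe₀.₈₄)₂Si₂O₆: molar mass 253.761 g/mol; 6×15.999 = 95.994 g → 37.83 wt%.
O in KAl₂(AlSi₃O₁₀)(OH)₂: molar mass 398.303 g/mol; 12×15.999 = 191.988 g → 48.20 wt%.
Difference = 37.83 − 48.20 = -10.37 percentage points.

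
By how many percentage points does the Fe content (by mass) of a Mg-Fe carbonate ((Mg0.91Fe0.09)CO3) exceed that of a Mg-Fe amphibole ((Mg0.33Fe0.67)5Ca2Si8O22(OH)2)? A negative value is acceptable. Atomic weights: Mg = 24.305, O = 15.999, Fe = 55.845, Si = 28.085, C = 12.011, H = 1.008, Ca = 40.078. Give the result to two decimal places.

First mineral: 5.026 g Fe in 87.152 g formula = 5.77 wt% Fe.
Second mineral: 187.081 g Fe in 918.012 g formula = 20.38 wt% Fe.
5.77% − 20.38% gives a difference of -14.61 percentage points.

-14.61 percentage points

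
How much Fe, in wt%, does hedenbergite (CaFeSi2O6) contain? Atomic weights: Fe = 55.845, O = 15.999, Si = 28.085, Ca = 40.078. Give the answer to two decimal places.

Formula mass = 1*40.078 + 1*55.845 + 2*28.085 + 6*15.999 = 248.087 g/mol, of which 55.845 g is Fe.
So Fe makes up 55.845/248.087 = 0.2251 of the mass, i.e. 22.51%.

22.51 wt%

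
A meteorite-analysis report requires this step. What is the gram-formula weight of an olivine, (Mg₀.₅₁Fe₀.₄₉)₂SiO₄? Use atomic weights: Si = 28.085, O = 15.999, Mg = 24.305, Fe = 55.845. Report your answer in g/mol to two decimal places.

171.60 g/mol

Mg: 1.02 × 24.305 = 24.7911
Fe: 0.98 × 55.845 = 54.7281
Si: 1 × 28.085 = 28.0850
O: 4 × 15.999 = 63.9960
Summing the contributions gives the formula mass.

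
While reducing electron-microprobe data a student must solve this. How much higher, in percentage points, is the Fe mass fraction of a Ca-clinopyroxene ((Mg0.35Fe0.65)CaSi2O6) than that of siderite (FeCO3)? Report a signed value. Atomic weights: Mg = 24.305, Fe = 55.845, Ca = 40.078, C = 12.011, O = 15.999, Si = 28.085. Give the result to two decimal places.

M((Mg0.35Fe0.65)CaSi2O6) = 237.048 g/mol, so wt% Fe = 36.299/237.048 × 100 = 15.31%.
M(FeCO3) = 115.853 g/mol, so wt% Fe = 55.845/115.853 × 100 = 48.20%.
15.31 − 48.20 = -32.89 pp.

-32.89 percentage points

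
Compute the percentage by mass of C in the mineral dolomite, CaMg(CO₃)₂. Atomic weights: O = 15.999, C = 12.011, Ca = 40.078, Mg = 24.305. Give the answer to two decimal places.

13.03 mass %

Molar mass of CaMg(CO₃)₂: 1*40.078 + 1*24.305 + 2*12.011 + 6*15.999 = 184.399 g/mol.
Mass of C per formula unit: 2 × 12.011 = 24.022 g.
Weight fraction C = 24.022 / 184.399 = 0.1303.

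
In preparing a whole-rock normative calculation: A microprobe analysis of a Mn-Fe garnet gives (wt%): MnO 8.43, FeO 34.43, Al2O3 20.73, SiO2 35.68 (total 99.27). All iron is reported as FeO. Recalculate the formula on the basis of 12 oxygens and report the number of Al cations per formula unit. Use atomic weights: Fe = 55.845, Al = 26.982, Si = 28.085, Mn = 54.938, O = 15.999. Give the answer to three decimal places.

2.037 Al apfu

MnO (M=70.937): mol = 0.11884; Mn = 0.11884, O = 0.11884.
FeO (M=71.844): mol = 0.47923; Fe = 0.47923, O = 0.47923.
Al2O3 (M=101.961): mol = 0.20331; Al = 0.40662, O = 0.60993.
SiO2 (M=60.083): mol = 0.59385; Si = 0.59385, O = 1.18770.
ΣO = 2.39570; factor = 12/ΣO = 5.00897.
Al apfu = 0.40662 × 5.00897 = 2.037.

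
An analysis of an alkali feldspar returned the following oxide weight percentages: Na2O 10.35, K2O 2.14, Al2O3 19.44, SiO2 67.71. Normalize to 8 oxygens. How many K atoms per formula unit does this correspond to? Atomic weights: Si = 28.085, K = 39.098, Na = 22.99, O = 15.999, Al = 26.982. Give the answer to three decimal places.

0.121 K apfu

10.35 wt% Na2O ÷ 61.979 g/mol = 0.16699 mol, giving 0.33398 Na and 0.16699 O.
2.14 wt% K2O ÷ 94.195 g/mol = 0.02272 mol, giving 0.04544 K and 0.02272 O.
19.44 wt% Al2O3 ÷ 101.961 g/mol = 0.19066 mol, giving 0.38132 Al and 0.57198 O.
67.71 wt% SiO2 ÷ 60.083 g/mol = 1.12694 mol, giving 1.12694 Si and 2.25388 O.
Oxygen sums to 3.01557; scaling by 8/3.01557 = 2.65290 puts the formula on 8 O.
K: 0.04544 × 2.65290 = 0.121 atoms per formula unit.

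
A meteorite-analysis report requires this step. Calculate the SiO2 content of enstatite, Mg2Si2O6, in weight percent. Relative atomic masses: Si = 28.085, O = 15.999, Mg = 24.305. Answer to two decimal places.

Formula mass = 200.774 g/mol.
2 Si → 2.0000 mol SiO2 per formula unit; M(SiO2) = 60.083, so SiO2 mass = 120.166 g.
120.166/200.774 × 100 = 59.85 wt%.

59.85 wt%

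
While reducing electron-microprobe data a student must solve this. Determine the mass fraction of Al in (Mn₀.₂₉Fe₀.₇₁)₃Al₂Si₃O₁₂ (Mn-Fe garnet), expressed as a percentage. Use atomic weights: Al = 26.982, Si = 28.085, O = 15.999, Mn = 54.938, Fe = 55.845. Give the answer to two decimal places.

M((Mn₀.₂₉Fe₀.₇₁)₃Al₂Si₃O₁₂) = 496.953 g/mol.
Al contributes 2 × 26.982 = 53.964 g per mole.
53.964/496.953 = 0.1086 → 10.86%.

10.86 mass %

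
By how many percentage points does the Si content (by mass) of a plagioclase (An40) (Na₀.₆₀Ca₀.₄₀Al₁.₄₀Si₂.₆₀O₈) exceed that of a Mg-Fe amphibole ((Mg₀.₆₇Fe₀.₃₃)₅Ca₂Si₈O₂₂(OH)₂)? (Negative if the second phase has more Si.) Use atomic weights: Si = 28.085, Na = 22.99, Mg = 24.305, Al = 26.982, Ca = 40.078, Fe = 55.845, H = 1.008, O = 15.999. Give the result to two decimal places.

1.19 percentage points

Si in Na₀.₆₀Ca₀.₄₀Al₁.₄₀Si₂.₆₀O₈: molar mass 268.613 g/mol; 2.60×28.085 = 73.021 g → 27.18 wt%.
Si in (Mg₀.₆₇Fe₀.₃₃)₅Ca₂Si₈O₂₂(OH)₂: molar mass 864.394 g/mol; 8×28.085 = 224.680 g → 25.99 wt%.
Difference = 27.18 − 25.99 = 1.19 percentage points.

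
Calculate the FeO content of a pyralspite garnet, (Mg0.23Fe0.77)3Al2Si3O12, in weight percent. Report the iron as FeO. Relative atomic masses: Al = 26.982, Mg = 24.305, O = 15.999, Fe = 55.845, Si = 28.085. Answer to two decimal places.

34.87 wt%

M((Mg0.23Fe0.77)3Al2Si3O12) = 475.979 g/mol; M(FeO) = 71.844 g/mol.
Moles FeO per formula unit = 2.31 Fe ÷ 1 = 2.3100.
FeO fraction = (2.3100 × 71.844) / 475.979 = 165.960/475.979 = 0.3487.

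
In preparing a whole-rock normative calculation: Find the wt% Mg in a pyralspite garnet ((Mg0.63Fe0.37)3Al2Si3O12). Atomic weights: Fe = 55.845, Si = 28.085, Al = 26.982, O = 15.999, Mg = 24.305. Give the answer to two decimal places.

10.48 wt%

Molar mass of (Mg0.63Fe0.37)3Al2Si3O12: 1.89·24.305 + 1.11·55.845 + 2·26.982 + 3·28.085 + 12·15.999 = 438.131 g/mol.
Mass of Mg per formula unit: 1.89 × 24.305 = 45.936 g.
Weight fraction Mg = 45.936 / 438.131 = 0.1048.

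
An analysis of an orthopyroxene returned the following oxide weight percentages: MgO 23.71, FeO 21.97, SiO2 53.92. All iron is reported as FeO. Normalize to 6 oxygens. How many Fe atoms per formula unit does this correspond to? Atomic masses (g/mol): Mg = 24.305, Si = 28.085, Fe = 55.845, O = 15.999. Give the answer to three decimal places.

MgO: 23.71/40.304 = 0.58828 mol → 0.58828 mol Mg, 0.58828 mol O.
FeO: 21.97/71.844 = 0.30580 mol → 0.30580 mol Fe, 0.30580 mol O.
SiO2: 53.92/60.083 = 0.89743 mol → 0.89743 mol Si, 1.79486 mol O.
Total oxygen = 2.68894 mol. Normalization factor = 6/2.68894 = 2.23136.
Fe per 6 O = 0.30580 × 2.23136 = 0.682.

0.682 Fe apfu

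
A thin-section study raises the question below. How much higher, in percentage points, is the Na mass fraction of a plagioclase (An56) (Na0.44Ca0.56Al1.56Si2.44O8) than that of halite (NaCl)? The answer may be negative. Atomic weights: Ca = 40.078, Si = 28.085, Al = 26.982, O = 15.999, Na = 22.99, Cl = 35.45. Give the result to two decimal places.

First mineral: 10.116 g Na in 271.171 g formula = 3.73 wt% Na.
Second mineral: 22.990 g Na in 58.440 g formula = 39.34 wt% Na.
3.73% − 39.34% gives a difference of -35.61 percentage points.

-35.61 percentage points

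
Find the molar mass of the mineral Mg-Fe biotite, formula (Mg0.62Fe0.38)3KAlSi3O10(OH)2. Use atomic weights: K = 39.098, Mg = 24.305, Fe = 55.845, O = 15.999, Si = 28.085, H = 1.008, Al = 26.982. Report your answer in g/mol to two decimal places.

453.21 g/mol

Mg: 1.86 × 24.305 = 45.2073
Fe: 1.14 × 55.845 = 63.6633
K: 1 × 39.098 = 39.0980
Al: 1 × 26.982 = 26.9820
Si: 3 × 28.085 = 84.2550
O: 12 × 15.999 = 191.9880
H: 2 × 1.008 = 2.0160
Summing the contributions gives the formula mass.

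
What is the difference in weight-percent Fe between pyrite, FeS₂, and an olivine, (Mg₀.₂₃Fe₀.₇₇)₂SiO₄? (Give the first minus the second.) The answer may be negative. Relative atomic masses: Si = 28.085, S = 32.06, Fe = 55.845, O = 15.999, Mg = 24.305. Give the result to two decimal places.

1.11 percentage points

First mineral: 55.845 g Fe in 119.965 g formula = 46.55 wt% Fe.
Second mineral: 86.001 g Fe in 189.263 g formula = 45.44 wt% Fe.
46.55% − 45.44% gives a difference of 1.11 percentage points.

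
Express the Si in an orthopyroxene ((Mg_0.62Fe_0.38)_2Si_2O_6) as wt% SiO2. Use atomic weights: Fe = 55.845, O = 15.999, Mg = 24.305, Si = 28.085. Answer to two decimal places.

53.47 wt%

Molar mass of (Mg_0.62Fe_0.38)_2Si_2O_6 = 1.24×24.305 + 0.76×55.845 + 2×28.085 + 6×15.999 = 224.744 g/mol.
Each formula unit contains 2 Si, equivalent to 2/1 = 2.0000 mol SiO2.
M(SiO2) = 1×28.085 + 2×15.999 = 60.083 g/mol.
Mass of SiO2 per formula unit = 2.0000 × 60.083 = 120.166 g.
SiO2 wt% = 120.166 / 224.744 × 100 = 53.47%.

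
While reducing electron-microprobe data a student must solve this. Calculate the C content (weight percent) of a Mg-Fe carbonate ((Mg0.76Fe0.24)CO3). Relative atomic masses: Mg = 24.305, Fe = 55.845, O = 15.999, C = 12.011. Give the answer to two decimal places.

Formula mass = 0.76*24.305 + 0.24*55.845 + 1*12.011 + 3*15.999 = 91.883 g/mol, of which 12.011 g is C.
So C makes up 12.011/91.883 = 0.1307 of the mass, i.e. 13.07%.

13.07 weight percent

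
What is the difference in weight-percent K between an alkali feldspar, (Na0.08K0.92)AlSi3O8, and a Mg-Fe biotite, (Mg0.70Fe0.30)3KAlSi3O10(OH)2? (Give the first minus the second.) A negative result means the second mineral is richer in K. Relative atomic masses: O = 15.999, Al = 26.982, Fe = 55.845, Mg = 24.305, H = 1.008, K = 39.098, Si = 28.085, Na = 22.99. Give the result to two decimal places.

M((Na0.08K0.92)AlSi3O8) = 277.038 g/mol, so wt% K = 35.970/277.038 × 100 = 12.98%.
M((Mg0.70Fe0.30)3KAlSi3O10(OH)2) = 445.640 g/mol, so wt% K = 39.098/445.640 × 100 = 8.77%.
12.98 − 8.77 = 4.21 pp.

4.21 percentage points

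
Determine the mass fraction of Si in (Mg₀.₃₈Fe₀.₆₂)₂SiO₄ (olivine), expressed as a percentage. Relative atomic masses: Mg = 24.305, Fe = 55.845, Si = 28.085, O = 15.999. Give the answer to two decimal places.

Molar mass of (Mg₀.₃₈Fe₀.₆₂)₂SiO₄: 0.76·24.305 + 1.24·55.845 + 1·28.085 + 4·15.999 = 179.801 g/mol.
Mass of Si per formula unit: 1 × 28.085 = 28.085 g.
Weight fraction Si = 28.085 / 179.801 = 0.1562.

15.62 wt%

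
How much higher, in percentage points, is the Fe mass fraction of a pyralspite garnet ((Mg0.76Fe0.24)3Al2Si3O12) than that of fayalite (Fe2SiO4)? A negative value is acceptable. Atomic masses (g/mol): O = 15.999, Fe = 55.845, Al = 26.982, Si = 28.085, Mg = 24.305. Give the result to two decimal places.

-45.37 percentage points

First mineral: 40.208 g Fe in 425.831 g formula = 9.44 wt% Fe.
Second mineral: 111.690 g Fe in 203.771 g formula = 54.81 wt% Fe.
9.44% − 54.81% gives a difference of -45.37 percentage points.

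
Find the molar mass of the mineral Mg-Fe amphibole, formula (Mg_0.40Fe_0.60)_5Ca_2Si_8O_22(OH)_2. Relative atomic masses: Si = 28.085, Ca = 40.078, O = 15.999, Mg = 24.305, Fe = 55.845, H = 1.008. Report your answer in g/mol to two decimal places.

Mg: 2 × 24.305 = 48.6100
Fe: 3 × 55.845 = 167.5350
Ca: 2 × 40.078 = 80.1560
Si: 8 × 28.085 = 224.6800
O: 24 × 15.999 = 383.9760
H: 2 × 1.008 = 2.0160
Summing the contributions gives the formula mass.

906.97 g/mol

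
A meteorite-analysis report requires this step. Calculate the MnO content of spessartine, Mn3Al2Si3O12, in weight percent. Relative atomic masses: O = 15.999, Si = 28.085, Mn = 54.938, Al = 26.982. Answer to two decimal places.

Molar mass of Mn3Al2Si3O12 = 3*54.938 + 2*26.982 + 3*28.085 + 12*15.999 = 495.021 g/mol.
Each formula unit contains 3 Mn, equivalent to 3/1 = 3.0000 mol MnO.
M(MnO) = 1×54.938 + 1×15.999 = 70.937 g/mol.
Mass of MnO per formula unit = 3.0000 × 70.937 = 212.811 g.
MnO wt% = 212.811 / 495.021 × 100 = 42.99%.

42.99 wt%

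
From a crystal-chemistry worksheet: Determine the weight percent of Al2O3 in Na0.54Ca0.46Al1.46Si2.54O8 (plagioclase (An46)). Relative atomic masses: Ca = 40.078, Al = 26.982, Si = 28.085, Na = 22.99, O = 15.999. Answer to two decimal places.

27.61 wt%

M(Na0.54Ca0.46Al1.46Si2.54O8) = 269.572 g/mol; M(Al2O3) = 101.961 g/mol.
Moles Al2O3 per formula unit = 1.46 Al ÷ 2 = 0.7300.
Al2O3 fraction = (0.7300 × 101.961) / 269.572 = 74.432/269.572 = 0.2761.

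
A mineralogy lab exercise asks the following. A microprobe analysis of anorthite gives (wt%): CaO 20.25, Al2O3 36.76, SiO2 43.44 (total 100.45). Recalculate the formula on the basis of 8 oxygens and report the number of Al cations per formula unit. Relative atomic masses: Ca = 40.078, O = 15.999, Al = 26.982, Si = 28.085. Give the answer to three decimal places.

1.997 Al apfu

20.25 wt% CaO ÷ 56.077 g/mol = 0.36111 mol, giving 0.36111 Ca and 0.36111 O.
36.76 wt% Al2O3 ÷ 101.961 g/mol = 0.36053 mol, giving 0.72106 Al and 1.08159 O.
43.44 wt% SiO2 ÷ 60.083 g/mol = 0.72300 mol, giving 0.72300 Si and 1.44600 O.
Oxygen sums to 2.88870; scaling by 8/2.88870 = 2.76941 puts the formula on 8 O.
Al: 0.72106 × 2.76941 = 1.997 atoms per formula unit.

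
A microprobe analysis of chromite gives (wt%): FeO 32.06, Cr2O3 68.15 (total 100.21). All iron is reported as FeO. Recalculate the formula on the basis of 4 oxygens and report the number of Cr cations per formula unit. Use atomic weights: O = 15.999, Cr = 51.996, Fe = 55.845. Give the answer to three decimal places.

2.002 Cr apfu

32.06 wt% FeO ÷ 71.844 g/mol = 0.44624 mol, giving 0.44624 Fe and 0.44624 O.
68.15 wt% Cr2O3 ÷ 151.989 g/mol = 0.44839 mol, giving 0.89678 Cr and 1.34517 O.
Oxygen sums to 1.79141; scaling by 4/1.79141 = 2.23288 puts the formula on 4 O.
Cr: 0.89678 × 2.23288 = 2.002 atoms per formula unit.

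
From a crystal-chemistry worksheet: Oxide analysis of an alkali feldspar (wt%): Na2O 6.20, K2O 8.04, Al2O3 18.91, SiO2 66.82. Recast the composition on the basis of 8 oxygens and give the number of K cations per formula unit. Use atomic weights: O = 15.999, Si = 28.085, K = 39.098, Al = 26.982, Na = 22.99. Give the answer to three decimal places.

0.460 K apfu

6.20 wt% Na2O ÷ 61.979 g/mol = 0.10003 mol, giving 0.20006 Na and 0.10003 O.
8.04 wt% K2O ÷ 94.195 g/mol = 0.08535 mol, giving 0.17070 K and 0.08535 O.
18.91 wt% Al2O3 ÷ 101.961 g/mol = 0.18546 mol, giving 0.37092 Al and 0.55638 O.
66.82 wt% SiO2 ÷ 60.083 g/mol = 1.11213 mol, giving 1.11213 Si and 2.22426 O.
Oxygen sums to 2.96602; scaling by 8/2.96602 = 2.69722 puts the formula on 8 O.
K: 0.17070 × 2.69722 = 0.460 atoms per formula unit.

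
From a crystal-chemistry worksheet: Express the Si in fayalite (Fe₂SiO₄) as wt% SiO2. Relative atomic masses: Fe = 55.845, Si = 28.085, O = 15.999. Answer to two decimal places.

M(Fe₂SiO₄) = 203.771 g/mol; M(SiO2) = 60.083 g/mol.
Moles SiO2 per formula unit = 1 Si ÷ 1 = 1.0000.
SiO2 fraction = (1.0000 × 60.083) / 203.771 = 60.083/203.771 = 0.2949.

29.49 wt%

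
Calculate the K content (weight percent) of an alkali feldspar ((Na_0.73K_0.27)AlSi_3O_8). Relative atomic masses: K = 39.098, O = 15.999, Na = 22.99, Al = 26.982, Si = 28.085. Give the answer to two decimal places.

Formula mass = 0.73×22.99 + 0.27×39.098 + 1×26.982 + 3×28.085 + 8×15.999 = 266.568 g/mol, of which 10.556 g is K.
So K makes up 10.556/266.568 = 0.0396 of the mass, i.e. 3.96%.

3.96 weight percent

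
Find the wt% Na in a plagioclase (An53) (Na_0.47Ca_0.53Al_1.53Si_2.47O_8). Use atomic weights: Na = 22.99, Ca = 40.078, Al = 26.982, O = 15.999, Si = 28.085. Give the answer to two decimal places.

3.99 wt%

Molar mass of Na_0.47Ca_0.53Al_1.53Si_2.47O_8: 0.47·22.99 + 0.53·40.078 + 1.53·26.982 + 2.47·28.085 + 8·15.999 = 270.691 g/mol.
Mass of Na per formula unit: 0.47 × 22.99 = 10.805 g.
Weight fraction Na = 10.805 / 270.691 = 0.0399.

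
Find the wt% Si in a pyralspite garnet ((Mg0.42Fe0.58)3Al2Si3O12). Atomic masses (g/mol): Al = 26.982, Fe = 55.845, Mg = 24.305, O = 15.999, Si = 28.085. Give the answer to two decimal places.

Formula mass = 1.26×24.305 + 1.74×55.845 + 2×26.982 + 3×28.085 + 12×15.999 = 458.002 g/mol, of which 84.255 g is Si.
So Si makes up 84.255/458.002 = 0.1840 of the mass, i.e. 18.40%.

18.40 wt%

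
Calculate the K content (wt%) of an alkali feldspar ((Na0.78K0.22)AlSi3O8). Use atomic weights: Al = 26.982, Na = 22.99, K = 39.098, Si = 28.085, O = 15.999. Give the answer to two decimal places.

3.24 wt%

Formula mass = 0.78×22.99 + 0.22×39.098 + 1×26.982 + 3×28.085 + 8×15.999 = 265.763 g/mol, of which 8.602 g is K.
So K makes up 8.602/265.763 = 0.0324 of the mass, i.e. 3.24%.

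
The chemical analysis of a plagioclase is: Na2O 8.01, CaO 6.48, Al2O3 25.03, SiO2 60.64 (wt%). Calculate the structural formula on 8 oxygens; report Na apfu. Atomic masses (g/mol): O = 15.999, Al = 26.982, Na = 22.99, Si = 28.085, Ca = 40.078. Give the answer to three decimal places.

0.689 Na apfu

Na2O (M=61.979): mol = 0.12924; Na = 0.25848, O = 0.12924.
CaO (M=56.077): mol = 0.11556; Ca = 0.11556, O = 0.11556.
Al2O3 (M=101.961): mol = 0.24549; Al = 0.49098, O = 0.73647.
SiO2 (M=60.083): mol = 1.00927; Si = 1.00927, O = 2.01854.
ΣO = 2.99981; factor = 8/ΣO = 2.66684.
Na apfu = 0.25848 × 2.66684 = 0.689.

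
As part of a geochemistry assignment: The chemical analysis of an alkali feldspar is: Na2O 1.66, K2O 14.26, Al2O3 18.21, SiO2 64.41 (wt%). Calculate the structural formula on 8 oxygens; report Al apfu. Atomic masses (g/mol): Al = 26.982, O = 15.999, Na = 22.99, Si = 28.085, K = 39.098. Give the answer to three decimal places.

1.000 Al apfu

Na2O (M=61.979): mol = 0.02678; Na = 0.05356, O = 0.02678.
K2O (M=94.195): mol = 0.15139; K = 0.30278, O = 0.15139.
Al2O3 (M=101.961): mol = 0.17860; Al = 0.35720, O = 0.53580.
SiO2 (M=60.083): mol = 1.07202; Si = 1.07202, O = 2.14404.
ΣO = 2.85801; factor = 8/ΣO = 2.79915.
Al apfu = 0.35720 × 2.79915 = 1.000.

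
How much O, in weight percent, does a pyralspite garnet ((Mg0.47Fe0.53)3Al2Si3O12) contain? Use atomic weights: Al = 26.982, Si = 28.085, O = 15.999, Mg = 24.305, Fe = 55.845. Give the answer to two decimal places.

42.36 weight percent

Formula mass = 1.41·24.305 + 1.59·55.845 + 2·26.982 + 3·28.085 + 12·15.999 = 453.271 g/mol, of which 191.988 g is O.
So O makes up 191.988/453.271 = 0.4236 of the mass, i.e. 42.36%.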